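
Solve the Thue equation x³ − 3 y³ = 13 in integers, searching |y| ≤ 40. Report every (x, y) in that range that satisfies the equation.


The equation is x³ - 3y³ = 13. For fixed y, x³ = 3·y³ + 13, so a solution requires the RHS to be a perfect cube.
Strategy: iterate y from -40 to 40, compute RHS = 3·y³ + 13, and check whether it is a (positive or negative) perfect cube.
Check small values of y:
  y = 0: RHS = 13 is not a perfect cube.
  y = 1: RHS = 16 is not a perfect cube.
  y = -1: RHS = 10 is not a perfect cube.
  y = 2: RHS = 37 is not a perfect cube.
  y = -2: RHS = -11 is not a perfect cube.
  y = 3: RHS = 94 is not a perfect cube.
  y = -3: RHS = -68 is not a perfect cube.
Continuing the search up to |y| = 40 finds no solutions either.
No (x, y) in the scanned range satisfies the equation.

No integer solutions with |y| ≤ 40.


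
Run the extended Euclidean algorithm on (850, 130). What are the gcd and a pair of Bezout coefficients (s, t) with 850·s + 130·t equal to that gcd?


Euclidean algorithm on (850, 130) — divide until remainder is 0:
  850 = 6 · 130 + 70
  130 = 1 · 70 + 60
  70 = 1 · 60 + 10
  60 = 6 · 10 + 0
gcd(850, 130) = 10.
Track Bezout coefficients alongside the remainders: start with r₀ = 850 = a·1 + b·0 (s = 1, t = 0) and r₁ = 130 = a·0 + b·1 (s = 0, t = 1); each new remainder r_{k+1} = r_{k-1} − q_k·r_k inherits s_{k+1} = s_{k-1} − q_k·s_k, t_{k+1} = t_{k-1} − q_k·t_k, so r_k = a·s_k + b·t_k at every step:
  q = 6: r = 70, s = 1 − 6·0 = 1, t = 0 − 6·1 = -6  (check: 850·1 + 130·(-6) = 70)
  q = 1: r = 60, s = 0 − 1·1 = -1, t = 1 − 1·(-6) = 7  (check: 850·(-1) + 130·7 = 60)
  q = 1: r = 10, s = 1 − 1·(-1) = 2, t = -6 − 1·7 = -13  (check: 850·2 + 130·(-13) = 10)
The row with r = 10 (the gcd) gives the Bezout coefficients s = 2, t = -13.
Result: 850 · (2) + 130 · (-13) = 10.

gcd(850, 130) = 10; s = 2, t = -13 (check: 850·2 + 130·(-13) = 10).


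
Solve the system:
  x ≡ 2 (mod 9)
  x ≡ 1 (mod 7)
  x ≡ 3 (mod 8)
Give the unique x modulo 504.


Moduli 9, 7, 8 are pairwise coprime; by CRT there is a unique solution modulo M = 9 · 7 · 8 = 504.
Solve pairwise, accumulating the modulus:
  Start with x ≡ 2 (mod 9).
  Combine with x ≡ 1 (mod 7): since gcd(9, 7) = 1, we get a unique residue mod 63.
    Write x = 2 + 9·t and substitute into x ≡ 1 (mod 7): 9·t ≡ 1 − 2 = -1 (mod 7).
    Reduce coefficients mod 7: 2·t ≡ 6 (mod 7).
    The inverse of 2 mod 7 is 4 (since 2·4 = 8 = 1·7 + 1), so t ≡ 4·6 = 24 ≡ 3 (mod 7).
    Then x = 2 + 9·3 = 29, valid modulo lcm(9, 7) = 63: x ≡ 29 (mod 63).
  Combine with x ≡ 3 (mod 8): since gcd(63, 8) = 1, we get a unique residue mod 504.
    Write x = 29 + 63·t and substitute into x ≡ 3 (mod 8): 63·t ≡ 3 − 29 = -26 (mod 8).
    Reduce coefficients mod 8: 7·t ≡ 6 (mod 8).
    The inverse of 7 mod 8 is 7 (since 7·7 = 49 = 6·8 + 1), so t ≡ 7·6 = 42 ≡ 2 (mod 8).
    Then x = 29 + 63·2 = 155, valid modulo lcm(63, 8) = 504: x ≡ 155 (mod 504).
Verify: 155 mod 9 = 2 ✓, 155 mod 7 = 1 ✓, 155 mod 8 = 3 ✓.

x ≡ 155 (mod 504).


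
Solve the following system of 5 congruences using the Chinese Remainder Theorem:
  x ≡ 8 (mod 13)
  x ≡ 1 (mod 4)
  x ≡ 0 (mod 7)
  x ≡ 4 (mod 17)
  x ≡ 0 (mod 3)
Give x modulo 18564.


Product of moduli M = 13 · 4 · 7 · 17 · 3 = 18564.
Merge one congruence at a time:
  Start: x ≡ 8 (mod 13).
  Combine with x ≡ 1 (mod 4); new modulus lcm = 52.
    Write x = 8 + 13·t and substitute into x ≡ 1 (mod 4): 13·t ≡ 1 − 8 = -7 (mod 4).
    Reduce coefficients mod 4: 1·t ≡ 1 (mod 4).
    So t ≡ 1 (mod 4).
    Then x = 8 + 13·1 = 21, valid modulo lcm(13, 4) = 52: x ≡ 21 (mod 52).
  Combine with x ≡ 0 (mod 7); new modulus lcm = 364.
    Write x = 21 + 52·t and substitute into x ≡ 0 (mod 7): 52·t ≡ 0 − 21 = -21 (mod 7).
    Reduce coefficients mod 7: 3·t ≡ 0 (mod 7).
    The inverse of 3 mod 7 is 5 (since 3·5 = 15 = 2·7 + 1), so t ≡ 5·0 = 0 ≡ 0 (mod 7).
    Then x = 21 + 52·0 = 21, valid modulo lcm(52, 7) = 364: x ≡ 21 (mod 364).
  Combine with x ≡ 4 (mod 17); new modulus lcm = 6188.
    Write x = 21 + 364·t and substitute into x ≡ 4 (mod 17): 364·t ≡ 4 − 21 = -17 (mod 17).
    Reduce coefficients mod 17: 7·t ≡ 0 (mod 17).
    The inverse of 7 mod 17 is 5 (since 7·5 = 35 = 2·17 + 1), so t ≡ 5·0 = 0 ≡ 0 (mod 17).
    Then x = 21 + 364·0 = 21, valid modulo lcm(364, 17) = 6188: x ≡ 21 (mod 6188).
  Combine with x ≡ 0 (mod 3); new modulus lcm = 18564.
    Write x = 21 + 6188·t and substitute into x ≡ 0 (mod 3): 6188·t ≡ 0 − 21 = -21 (mod 3).
    Reduce coefficients mod 3: 2·t ≡ 0 (mod 3).
    The inverse of 2 mod 3 is 2 (since 2·2 = 4 = 1·3 + 1), so t ≡ 2·0 = 0 ≡ 0 (mod 3).
    Then x = 21 + 6188·0 = 21, valid modulo lcm(6188, 3) = 18564: x ≡ 21 (mod 18564).
Verify against each original: 21 mod 13 = 8, 21 mod 4 = 1, 21 mod 7 = 0, 21 mod 17 = 4, 21 mod 3 = 0.

x ≡ 21 (mod 18564).


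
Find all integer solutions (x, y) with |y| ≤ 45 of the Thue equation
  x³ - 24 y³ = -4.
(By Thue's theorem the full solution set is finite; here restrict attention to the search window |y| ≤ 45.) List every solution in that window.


The equation is x³ - 24y³ = -4. For fixed y, x³ = 24·y³ − 4, so a solution requires the RHS to be a perfect cube.
Strategy: iterate y from -45 to 45, compute RHS = 24·y³ − 4, and check whether it is a (positive or negative) perfect cube.
Check small values of y:
  y = 0: RHS = -4 is not a perfect cube.
  y = 1: RHS = 20 is not a perfect cube.
  y = -1: RHS = -28 is not a perfect cube.
  y = 2: RHS = 188 is not a perfect cube.
  y = -2: RHS = -196 is not a perfect cube.
  y = 3: RHS = 644 is not a perfect cube.
  y = -3: RHS = -652 is not a perfect cube.
Continuing the search up to |y| = 45 finds no solutions either.
No (x, y) in the scanned range satisfies the equation.

No integer solutions with |y| ≤ 45.


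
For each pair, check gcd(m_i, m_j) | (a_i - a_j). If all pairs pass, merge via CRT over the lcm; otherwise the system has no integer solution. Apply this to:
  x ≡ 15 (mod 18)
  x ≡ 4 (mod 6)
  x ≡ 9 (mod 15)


Moduli 18, 6, 15 are not pairwise coprime, so CRT works modulo lcm(m_i) when all pairwise compatibility conditions hold.
Pairwise compatibility: gcd(m_i, m_j) must divide a_i - a_j for every pair.
Merge one congruence at a time:
  Start: x ≡ 15 (mod 18).
  Combine with x ≡ 4 (mod 6): gcd(18, 6) = 6, and 4 - 15 = -11 is NOT divisible by 6.
    ⇒ system is inconsistent (no integer solution).

No solution (the system is inconsistent).


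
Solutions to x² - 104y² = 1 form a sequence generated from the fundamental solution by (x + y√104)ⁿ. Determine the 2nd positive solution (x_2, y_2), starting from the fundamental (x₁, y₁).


Step 1: Find the fundamental solution (x₁, y₁) of x² - 104y² = 1.
  Expand √104 as a continued fraction. a₀ = ⌊√104⌋ = 10; iterate m_{k+1} = d_k·a_k − m_k, d_{k+1} = (104 − m_{k+1}²)/d_k, a_{k+1} = ⌊(a₀ + m_{k+1})/d_{k+1}⌋ (starting m₀ = 0, d₀ = 1), with convergents p_k = a_k·p_{k-1} + p_{k-2}, q_k = a_k·q_{k-1} + q_{k-2} (p₋₁ = 1, q₋₁ = 0):
  k = 0: a₀ = 10; p₀/q₀ = 10/1; p₀² − 104·q₀² = 100 − 104 = -4.
  k = 1: m = 10, d = 4, a = ⌊(10 + 10)/4⌋ = 5; p/q = (5·10 + 1)/(5·1 + 0) = 51/5; p² − 104·q² = 2601 − 2600 = 1.
  The first convergent with p² − 104·q² = 1 gives the fundamental solution (x₁, y₁) = (51, 5).
Step 2: Apply the recurrence (x_{n+1}, y_{n+1}) = (x₁x_n + 104y₁y_n, x₁y_n + y₁x_n) repeatedly.
  From (x_1, y_1) = (51, 5): x_2 = 51·51 + 104·5·5 = 5201; y_2 = 51·5 + 5·51 = 510.
Step 3: Verify x_2² - 104·y_2² = 27050401 - 27050400 = 1 (should be 1). ✓

(x_1, y_1) = (51, 5); (x_2, y_2) = (5201, 510).


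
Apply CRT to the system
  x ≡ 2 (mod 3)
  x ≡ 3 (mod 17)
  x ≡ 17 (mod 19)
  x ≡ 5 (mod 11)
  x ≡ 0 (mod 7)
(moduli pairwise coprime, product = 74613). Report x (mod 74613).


Product of moduli M = 3 · 17 · 19 · 11 · 7 = 74613.
Merge one congruence at a time:
  Start: x ≡ 2 (mod 3).
  Combine with x ≡ 3 (mod 17); new modulus lcm = 51.
    Write x = 2 + 3·t and substitute into x ≡ 3 (mod 17): 3·t ≡ 3 − 2 = 1 (mod 17).
    The inverse of 3 mod 17 is 6 (since 3·6 = 18 = 1·17 + 1), so t ≡ 6·1 = 6 ≡ 6 (mod 17).
    Then x = 2 + 3·6 = 20, valid modulo lcm(3, 17) = 51: x ≡ 20 (mod 51).
  Combine with x ≡ 17 (mod 19); new modulus lcm = 969.
    Write x = 20 + 51·t and substitute into x ≡ 17 (mod 19): 51·t ≡ 17 − 20 = -3 (mod 19).
    Reduce coefficients mod 19: 13·t ≡ 16 (mod 19).
    The inverse of 13 mod 19 is 3 (since 13·3 = 39 = 2·19 + 1), so t ≡ 3·16 = 48 ≡ 10 (mod 19).
    Then x = 20 + 51·10 = 530, valid modulo lcm(51, 19) = 969: x ≡ 530 (mod 969).
  Combine with x ≡ 5 (mod 11); new modulus lcm = 10659.
    Write x = 530 + 969·t and substitute into x ≡ 5 (mod 11): 969·t ≡ 5 − 530 = -525 (mod 11).
    Reduce coefficients mod 11: 1·t ≡ 3 (mod 11).
    So t ≡ 3 (mod 11).
    Then x = 530 + 969·3 = 3437, valid modulo lcm(969, 11) = 10659: x ≡ 3437 (mod 10659).
  Combine with x ≡ 0 (mod 7); new modulus lcm = 74613.
    Write x = 3437 + 10659·t and substitute into x ≡ 0 (mod 7): 10659·t ≡ 0 − 3437 = -3437 (mod 7).
    Reduce coefficients mod 7: 5·t ≡ 0 (mod 7).
    The inverse of 5 mod 7 is 3 (since 5·3 = 15 = 2·7 + 1), so t ≡ 3·0 = 0 ≡ 0 (mod 7).
    Then x = 3437 + 10659·0 = 3437, valid modulo lcm(10659, 7) = 74613: x ≡ 3437 (mod 74613).
Verify against each original: 3437 mod 3 = 2, 3437 mod 17 = 3, 3437 mod 19 = 17, 3437 mod 11 = 5, 3437 mod 7 = 0.

x ≡ 3437 (mod 74613).


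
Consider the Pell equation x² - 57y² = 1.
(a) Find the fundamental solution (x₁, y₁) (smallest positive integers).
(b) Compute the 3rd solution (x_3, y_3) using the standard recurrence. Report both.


Step 1: Find the fundamental solution (x₁, y₁) of x² - 57y² = 1.
  Expand √57 as a continued fraction. a₀ = ⌊√57⌋ = 7; iterate m_{k+1} = d_k·a_k − m_k, d_{k+1} = (57 − m_{k+1}²)/d_k, a_{k+1} = ⌊(a₀ + m_{k+1})/d_{k+1}⌋ (starting m₀ = 0, d₀ = 1), with convergents p_k = a_k·p_{k-1} + p_{k-2}, q_k = a_k·q_{k-1} + q_{k-2} (p₋₁ = 1, q₋₁ = 0):
  k = 0: a₀ = 7; p₀/q₀ = 7/1; p₀² − 57·q₀² = 49 − 57 = -8.
  k = 1: m = 7, d = 8, a = ⌊(7 + 7)/8⌋ = 1; p/q = (1·7 + 1)/(1·1 + 0) = 8/1; p² − 57·q² = 64 − 57 = 7.
  k = 2: m = 1, d = 7, a = ⌊(7 + 1)/7⌋ = 1; p/q = (1·8 + 7)/(1·1 + 1) = 15/2; p² − 57·q² = 225 − 228 = -3.
  k = 3: m = 6, d = 3, a = ⌊(7 + 6)/3⌋ = 4; p/q = (4·15 + 8)/(4·2 + 1) = 68/9; p² − 57·q² = 4624 − 4617 = 7.
  k = 4: m = 6, d = 7, a = ⌊(7 + 6)/7⌋ = 1; p/q = (1·68 + 15)/(1·9 + 2) = 83/11; p² − 57·q² = 6889 − 6897 = -8.
  k = 5: m = 1, d = 8, a = ⌊(7 + 1)/8⌋ = 1; p/q = (1·83 + 68)/(1·11 + 9) = 151/20; p² − 57·q² = 22801 − 22800 = 1.
  The first convergent with p² − 57·q² = 1 gives the fundamental solution (x₁, y₁) = (151, 20).
Step 2: Apply the recurrence (x_{n+1}, y_{n+1}) = (x₁x_n + 57y₁y_n, x₁y_n + y₁x_n) repeatedly.
  From (x_1, y_1) = (151, 20): x_2 = 151·151 + 57·20·20 = 45601; y_2 = 151·20 + 20·151 = 6040.
  From (x_2, y_2) = (45601, 6040): x_3 = 151·45601 + 57·20·6040 = 13771351; y_3 = 151·6040 + 20·45601 = 1824060.
Step 3: Verify x_3² - 57·y_3² = 189650108365201 - 189650108365200 = 1 (should be 1). ✓

(x_1, y_1) = (151, 20); (x_3, y_3) = (13771351, 1824060).


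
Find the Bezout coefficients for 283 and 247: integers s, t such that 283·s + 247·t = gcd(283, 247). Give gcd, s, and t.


Euclidean algorithm on (283, 247) — divide until remainder is 0:
  283 = 1 · 247 + 36
  247 = 6 · 36 + 31
  36 = 1 · 31 + 5
  31 = 6 · 5 + 1
  5 = 5 · 1 + 0
gcd(283, 247) = 1.
Track Bezout coefficients alongside the remainders: start with r₀ = 283 = a·1 + b·0 (s = 1, t = 0) and r₁ = 247 = a·0 + b·1 (s = 0, t = 1); each new remainder r_{k+1} = r_{k-1} − q_k·r_k inherits s_{k+1} = s_{k-1} − q_k·s_k, t_{k+1} = t_{k-1} − q_k·t_k, so r_k = a·s_k + b·t_k at every step:
  q = 1: r = 36, s = 1 − 1·0 = 1, t = 0 − 1·1 = -1  (check: 283·1 + 247·(-1) = 36)
  q = 6: r = 31, s = 0 − 6·1 = -6, t = 1 − 6·(-1) = 7  (check: 283·(-6) + 247·7 = 31)
  q = 1: r = 5, s = 1 − 1·(-6) = 7, t = -1 − 1·7 = -8  (check: 283·7 + 247·(-8) = 5)
  q = 6: r = 1, s = -6 − 6·7 = -48, t = 7 − 6·(-8) = 55  (check: 283·(-48) + 247·55 = 1)
The row with r = 1 (the gcd) gives the Bezout coefficients s = -48, t = 55.
Result: 283 · (-48) + 247 · (55) = 1.

gcd(283, 247) = 1; s = -48, t = 55 (check: 283·(-48) + 247·55 = 1).


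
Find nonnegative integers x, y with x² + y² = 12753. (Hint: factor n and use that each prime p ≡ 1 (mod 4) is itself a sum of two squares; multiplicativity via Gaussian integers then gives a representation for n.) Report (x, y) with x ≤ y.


Step 1: Factor n = 12753 = 3^2 · 13 · 109.
Step 2: Check the mod-4 condition on each prime factor: 3 ≡ 3 (mod 4), exponent 2 (must be even); 13 ≡ 1 (mod 4), exponent 1; 109 ≡ 1 (mod 4), exponent 1.
All primes ≡ 3 (mod 4) appear to even exponent (or don't appear), so by the two-squares theorem n IS expressible as a sum of two squares.
Step 3: Build a representation. Group n = k² · m with k = 3 and m = 13 · 109 = 1417 (a product of primes ≡ 1 (mod 4)); a representation of m scales to one of n via (k·x)² + (k·y)² = k²(x² + y²). Each prime p ≡ 1 (mod 4) is itself a sum of two squares; find a² by testing p − a² for a perfect square:
  13: 13 − 1² = 12, 13 − 2² = 9 = 3² ⇒ 13 = 2² + 3².
  109: 109 − 1² = 108, 109 − 2² = 105, 109 − 3² = 100 = 10² ⇒ 109 = 3² + 10².
  Combine using the Brahmagupta–Fibonacci identity (a² + b²)(c² + d²) = (ac − bd)² + (ad + bc)² = (ac + bd)² + (ad − bc)²:
  13 · 109 = 1417: from (2² + 3²)(3² + 10²), take (2·3 − 3·10, 2·10 + 3·3) = (6 − 30, 20 + 9) = (-24, 29); dropping signs (only squares matter) gives (24, 29); check 24² + 29² = 576 + 841 = 1417 ✓.
  Scale by k = 3: (3·24, 3·29) = (72, 87).
Step 4: Order so x ≤ y and verify: 72² + 87² = 5184 + 7569 = 12753 = n. ✓

n = 12753 = 72² + 87² (one valid representation with x ≤ y).


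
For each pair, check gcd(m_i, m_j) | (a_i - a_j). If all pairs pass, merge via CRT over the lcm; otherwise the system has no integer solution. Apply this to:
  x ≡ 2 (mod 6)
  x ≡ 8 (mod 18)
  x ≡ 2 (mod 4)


Moduli 6, 18, 4 are not pairwise coprime, so CRT works modulo lcm(m_i) when all pairwise compatibility conditions hold.
Pairwise compatibility: gcd(m_i, m_j) must divide a_i - a_j for every pair.
Merge one congruence at a time:
  Start: x ≡ 2 (mod 6).
  Combine with x ≡ 8 (mod 18): gcd(6, 18) = 6; 8 - 2 = 6, which IS divisible by 6, so compatible.
    Write x = 2 + 6·t and substitute into x ≡ 8 (mod 18): 6·t ≡ 8 − 2 = 6 (mod 18).
    Divide the congruence (and modulus) by g = 6: 1·t ≡ 1 (mod 3).
    So t ≡ 1 (mod 3).
    Then x = 2 + 6·1 = 8, valid modulo lcm(6, 18) = 18: x ≡ 8 (mod 18).
  Combine with x ≡ 2 (mod 4): gcd(18, 4) = 2; 2 - 8 = -6, which IS divisible by 2, so compatible.
    Write x = 8 + 18·t and substitute into x ≡ 2 (mod 4): 18·t ≡ 2 − 8 = -6 (mod 4).
    Divide the congruence (and modulus) by g = 2: 9·t ≡ -3 (mod 2).
    Reduce coefficients mod 2: 1·t ≡ 1 (mod 2).
    So t ≡ 1 (mod 2).
    Then x = 8 + 18·1 = 26, valid modulo lcm(18, 4) = 36: x ≡ 26 (mod 36).
Verify: 26 mod 6 = 2, 26 mod 18 = 8, 26 mod 4 = 2.

x ≡ 26 (mod 36).


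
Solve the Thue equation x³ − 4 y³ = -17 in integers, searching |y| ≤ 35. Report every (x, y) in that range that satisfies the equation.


The equation is x³ - 4y³ = -17. For fixed y, x³ = 4·y³ − 17, so a solution requires the RHS to be a perfect cube.
Strategy: iterate y from -35 to 35, compute RHS = 4·y³ − 17, and check whether it is a (positive or negative) perfect cube.
Check small values of y:
  y = 0: RHS = -17 is not a perfect cube.
  y = 1: RHS = -13 is not a perfect cube.
  y = -1: RHS = -21 is not a perfect cube.
  y = 2: RHS = 15 is not a perfect cube.
  y = -2: RHS = -49 is not a perfect cube.
  y = 3: RHS = 91 is not a perfect cube.
  y = -3: RHS = -125 = (-5)³ ⇒ x = -5 works.
Continuing the search up to |y| = 35 finds no further solutions beyond those listed.
Collected solutions: (-5, -3).

Solutions (with |y| ≤ 35): (-5, -3).


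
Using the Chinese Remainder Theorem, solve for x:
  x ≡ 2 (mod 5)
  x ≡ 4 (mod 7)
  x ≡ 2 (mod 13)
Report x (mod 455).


Moduli 5, 7, 13 are pairwise coprime; by CRT there is a unique solution modulo M = 5 · 7 · 13 = 455.
Solve pairwise, accumulating the modulus:
  Start with x ≡ 2 (mod 5).
  Combine with x ≡ 4 (mod 7): since gcd(5, 7) = 1, we get a unique residue mod 35.
    Write x = 2 + 5·t and substitute into x ≡ 4 (mod 7): 5·t ≡ 4 − 2 = 2 (mod 7).
    The inverse of 5 mod 7 is 3 (since 5·3 = 15 = 2·7 + 1), so t ≡ 3·2 = 6 ≡ 6 (mod 7).
    Then x = 2 + 5·6 = 32, valid modulo lcm(5, 7) = 35: x ≡ 32 (mod 35).
  Combine with x ≡ 2 (mod 13): since gcd(35, 13) = 1, we get a unique residue mod 455.
    Write x = 32 + 35·t and substitute into x ≡ 2 (mod 13): 35·t ≡ 2 − 32 = -30 (mod 13).
    Reduce coefficients mod 13: 9·t ≡ 9 (mod 13).
    The inverse of 9 mod 13 is 3 (since 9·3 = 27 = 2·13 + 1), so t ≡ 3·9 = 27 ≡ 1 (mod 13).
    Then x = 32 + 35·1 = 67, valid modulo lcm(35, 13) = 455: x ≡ 67 (mod 455).
Verify: 67 mod 5 = 2 ✓, 67 mod 7 = 4 ✓, 67 mod 13 = 2 ✓.

x ≡ 67 (mod 455).


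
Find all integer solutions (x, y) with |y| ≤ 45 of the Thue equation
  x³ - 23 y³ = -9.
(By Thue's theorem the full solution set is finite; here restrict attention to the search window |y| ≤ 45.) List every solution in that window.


The equation is x³ - 23y³ = -9. For fixed y, x³ = 23·y³ − 9, so a solution requires the RHS to be a perfect cube.
Strategy: iterate y from -45 to 45, compute RHS = 23·y³ − 9, and check whether it is a (positive or negative) perfect cube.
Check small values of y:
  y = 0: RHS = -9 is not a perfect cube.
  y = 1: RHS = 14 is not a perfect cube.
  y = -1: RHS = -32 is not a perfect cube.
  y = 2: RHS = 175 is not a perfect cube.
  y = -2: RHS = -193 is not a perfect cube.
  y = 3: RHS = 612 is not a perfect cube.
  y = -3: RHS = -630 is not a perfect cube.
Continuing the search up to |y| = 45 finds no solutions either.
No (x, y) in the scanned range satisfies the equation.

No integer solutions with |y| ≤ 45.


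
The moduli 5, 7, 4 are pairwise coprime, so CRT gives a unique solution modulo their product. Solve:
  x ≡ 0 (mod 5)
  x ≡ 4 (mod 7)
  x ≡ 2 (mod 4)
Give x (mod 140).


Moduli 5, 7, 4 are pairwise coprime; by CRT there is a unique solution modulo M = 5 · 7 · 4 = 140.
Solve pairwise, accumulating the modulus:
  Start with x ≡ 0 (mod 5).
  Combine with x ≡ 4 (mod 7): since gcd(5, 7) = 1, we get a unique residue mod 35.
    Write x = 0 + 5·t and substitute into x ≡ 4 (mod 7): 5·t ≡ 4 − 0 = 4 (mod 7).
    The inverse of 5 mod 7 is 3 (since 5·3 = 15 = 2·7 + 1), so t ≡ 3·4 = 12 ≡ 5 (mod 7).
    Then x = 0 + 5·5 = 25, valid modulo lcm(5, 7) = 35: x ≡ 25 (mod 35).
  Combine with x ≡ 2 (mod 4): since gcd(35, 4) = 1, we get a unique residue mod 140.
    Write x = 25 + 35·t and substitute into x ≡ 2 (mod 4): 35·t ≡ 2 − 25 = -23 (mod 4).
    Reduce coefficients mod 4: 3·t ≡ 1 (mod 4).
    The inverse of 3 mod 4 is 3 (since 3·3 = 9 = 2·4 + 1), so t ≡ 3·1 = 3 ≡ 3 (mod 4).
    Then x = 25 + 35·3 = 130, valid modulo lcm(35, 4) = 140: x ≡ 130 (mod 140).
Verify: 130 mod 5 = 0 ✓, 130 mod 7 = 4 ✓, 130 mod 4 = 2 ✓.

x ≡ 130 (mod 140).


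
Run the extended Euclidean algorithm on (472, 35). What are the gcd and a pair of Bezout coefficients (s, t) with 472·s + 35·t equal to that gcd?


Euclidean algorithm on (472, 35) — divide until remainder is 0:
  472 = 13 · 35 + 17
  35 = 2 · 17 + 1
  17 = 17 · 1 + 0
gcd(472, 35) = 1.
Track Bezout coefficients alongside the remainders: start with r₀ = 472 = a·1 + b·0 (s = 1, t = 0) and r₁ = 35 = a·0 + b·1 (s = 0, t = 1); each new remainder r_{k+1} = r_{k-1} − q_k·r_k inherits s_{k+1} = s_{k-1} − q_k·s_k, t_{k+1} = t_{k-1} − q_k·t_k, so r_k = a·s_k + b·t_k at every step:
  q = 13: r = 17, s = 1 − 13·0 = 1, t = 0 − 13·1 = -13  (check: 472·1 + 35·(-13) = 17)
  q = 2: r = 1, s = 0 − 2·1 = -2, t = 1 − 2·(-13) = 27  (check: 472·(-2) + 35·27 = 1)
The row with r = 1 (the gcd) gives the Bezout coefficients s = -2, t = 27.
Result: 472 · (-2) + 35 · (27) = 1.

gcd(472, 35) = 1; s = -2, t = 27 (check: 472·(-2) + 35·27 = 1).


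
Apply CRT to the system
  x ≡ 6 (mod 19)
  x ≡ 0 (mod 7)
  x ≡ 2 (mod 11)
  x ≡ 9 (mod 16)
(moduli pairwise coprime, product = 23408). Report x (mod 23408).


Product of moduli M = 19 · 7 · 11 · 16 = 23408.
Merge one congruence at a time:
  Start: x ≡ 6 (mod 19).
  Combine with x ≡ 0 (mod 7); new modulus lcm = 133.
    Write x = 6 + 19·t and substitute into x ≡ 0 (mod 7): 19·t ≡ 0 − 6 = -6 (mod 7).
    Reduce coefficients mod 7: 5·t ≡ 1 (mod 7).
    The inverse of 5 mod 7 is 3 (since 5·3 = 15 = 2·7 + 1), so t ≡ 3·1 = 3 ≡ 3 (mod 7).
    Then x = 6 + 19·3 = 63, valid modulo lcm(19, 7) = 133: x ≡ 63 (mod 133).
  Combine with x ≡ 2 (mod 11); new modulus lcm = 1463.
    Write x = 63 + 133·t and substitute into x ≡ 2 (mod 11): 133·t ≡ 2 − 63 = -61 (mod 11).
    Reduce coefficients mod 11: 1·t ≡ 5 (mod 11).
    So t ≡ 5 (mod 11).
    Then x = 63 + 133·5 = 728, valid modulo lcm(133, 11) = 1463: x ≡ 728 (mod 1463).
  Combine with x ≡ 9 (mod 16); new modulus lcm = 23408.
    Write x = 728 + 1463·t and substitute into x ≡ 9 (mod 16): 1463·t ≡ 9 − 728 = -719 (mod 16).
    Reduce coefficients mod 16: 7·t ≡ 1 (mod 16).
    The inverse of 7 mod 16 is 7 (since 7·7 = 49 = 3·16 + 1), so t ≡ 7·1 = 7 ≡ 7 (mod 16).
    Then x = 728 + 1463·7 = 10969, valid modulo lcm(1463, 16) = 23408: x ≡ 10969 (mod 23408).
Verify against each original: 10969 mod 19 = 6, 10969 mod 7 = 0, 10969 mod 11 = 2, 10969 mod 16 = 9.

x ≡ 10969 (mod 23408).


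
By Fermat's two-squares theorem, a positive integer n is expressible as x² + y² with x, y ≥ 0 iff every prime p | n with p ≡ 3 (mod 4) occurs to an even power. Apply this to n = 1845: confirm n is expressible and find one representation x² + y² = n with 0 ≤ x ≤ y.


Step 1: Factor n = 1845 = 3^2 · 5 · 41.
Step 2: Check the mod-4 condition on each prime factor: 3 ≡ 3 (mod 4), exponent 2 (must be even); 5 ≡ 1 (mod 4), exponent 1; 41 ≡ 1 (mod 4), exponent 1.
All primes ≡ 3 (mod 4) appear to even exponent (or don't appear), so by the two-squares theorem n IS expressible as a sum of two squares.
Step 3: Build a representation. Group n = k² · m with k = 3 and m = 5 · 41 = 205 (a product of primes ≡ 1 (mod 4)); a representation of m scales to one of n via (k·x)² + (k·y)² = k²(x² + y²). Each prime p ≡ 1 (mod 4) is itself a sum of two squares; find a² by testing p − a² for a perfect square:
  5: 5 − 1² = 4 = 2² ⇒ 5 = 1² + 2².
  41: 41 − 1² = 40, 41 − 2² = 37, 41 − 3² = 32, 41 − 4² = 25 = 5² ⇒ 41 = 4² + 5².
  Combine using the Brahmagupta–Fibonacci identity (a² + b²)(c² + d²) = (ac − bd)² + (ad + bc)² = (ac + bd)² + (ad − bc)²:
  5 · 41 = 205: from (1² + 2²)(4² + 5²), take (1·4 − 2·5, 1·5 + 2·4) = (4 − 10, 5 + 8) = (-6, 13); dropping signs (only squares matter) gives (6, 13); check 6² + 13² = 36 + 169 = 205 ✓.
  Scale by k = 3: (3·6, 3·13) = (18, 39).
Step 4: Order so x ≤ y and verify: 18² + 39² = 324 + 1521 = 1845 = n. ✓

n = 1845 = 18² + 39² (one valid representation with x ≤ y).


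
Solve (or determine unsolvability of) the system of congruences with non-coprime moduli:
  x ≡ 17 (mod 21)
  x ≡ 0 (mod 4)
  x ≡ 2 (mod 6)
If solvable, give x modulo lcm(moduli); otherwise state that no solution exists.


Moduli 21, 4, 6 are not pairwise coprime, so CRT works modulo lcm(m_i) when all pairwise compatibility conditions hold.
Pairwise compatibility: gcd(m_i, m_j) must divide a_i - a_j for every pair.
Merge one congruence at a time:
  Start: x ≡ 17 (mod 21).
  Combine with x ≡ 0 (mod 4): gcd(21, 4) = 1; 0 - 17 = -17, which IS divisible by 1, so compatible.
    Write x = 17 + 21·t and substitute into x ≡ 0 (mod 4): 21·t ≡ 0 − 17 = -17 (mod 4).
    Reduce coefficients mod 4: 1·t ≡ 3 (mod 4).
    So t ≡ 3 (mod 4).
    Then x = 17 + 21·3 = 80, valid modulo lcm(21, 4) = 84: x ≡ 80 (mod 84).
  Combine with x ≡ 2 (mod 6): gcd(84, 6) = 6; 2 - 80 = -78, which IS divisible by 6, so compatible.
    Write x = 80 + 84·t and substitute into x ≡ 2 (mod 6): 84·t ≡ 2 − 80 = -78 (mod 6).
    Divide the congruence (and modulus) by g = 6: 14·t ≡ -13 (mod 1).
    Modulo 1 every t works; take t = 0.
    Then x = 80 + 84·0 = 80, valid modulo lcm(84, 6) = 84: x ≡ 80 (mod 84).
Verify: 80 mod 21 = 17, 80 mod 4 = 0, 80 mod 6 = 2.

x ≡ 80 (mod 84).


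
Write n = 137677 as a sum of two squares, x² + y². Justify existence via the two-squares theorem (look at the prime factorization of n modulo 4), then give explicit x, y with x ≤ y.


Step 1: Factor n = 137677 = 37 · 61^2.
Step 2: Check the mod-4 condition on each prime factor: 37 ≡ 1 (mod 4), exponent 1; 61 ≡ 1 (mod 4), exponent 2.
All primes ≡ 3 (mod 4) appear to even exponent (or don't appear), so by the two-squares theorem n IS expressible as a sum of two squares.
Step 3: Build a representation. Here n = 37 · 61 · 61 is a product of primes ≡ 1 (mod 4). Each prime p ≡ 1 (mod 4) is itself a sum of two squares; find a² by testing p − a² for a perfect square:
  37: 37 − 1² = 36 = 6² ⇒ 37 = 1² + 6².
  61: 61 − 1² = 60, 61 − 2² = 57, 61 − 3² = 52, 61 − 4² = 45, 61 − 5² = 36 = 6² ⇒ 61 = 5² + 6².
  Combine using the Brahmagupta–Fibonacci identity (a² + b²)(c² + d²) = (ac − bd)² + (ad + bc)² = (ac + bd)² + (ad − bc)²:
  37 · 61 = 2257: from (1² + 6²)(5² + 6²), take (1·5 − 6·6, 1·6 + 6·5) = (5 − 36, 6 + 30) = (-31, 36); dropping signs (only squares matter) gives (31, 36); check 31² + 36² = 961 + 1296 = 2257 ✓.
  2257 · 61 = 137677: from (31² + 36²)(5² + 6²), take (31·5 − 36·6, 31·6 + 36·5) = (155 − 216, 186 + 180) = (-61, 366); dropping signs (only squares matter) gives (61, 366); check 61² + 366² = 3721 + 133956 = 137677 ✓.
Step 4: Order so x ≤ y and verify: 61² + 366² = 3721 + 133956 = 137677 = n. ✓

n = 137677 = 61² + 366² (one valid representation with x ≤ y).


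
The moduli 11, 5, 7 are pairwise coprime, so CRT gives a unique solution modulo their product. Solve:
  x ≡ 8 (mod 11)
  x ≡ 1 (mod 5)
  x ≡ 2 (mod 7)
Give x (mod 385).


Moduli 11, 5, 7 are pairwise coprime; by CRT there is a unique solution modulo M = 11 · 5 · 7 = 385.
Solve pairwise, accumulating the modulus:
  Start with x ≡ 8 (mod 11).
  Combine with x ≡ 1 (mod 5): since gcd(11, 5) = 1, we get a unique residue mod 55.
    Write x = 8 + 11·t and substitute into x ≡ 1 (mod 5): 11·t ≡ 1 − 8 = -7 (mod 5).
    Reduce coefficients mod 5: 1·t ≡ 3 (mod 5).
    So t ≡ 3 (mod 5).
    Then x = 8 + 11·3 = 41, valid modulo lcm(11, 5) = 55: x ≡ 41 (mod 55).
  Combine with x ≡ 2 (mod 7): since gcd(55, 7) = 1, we get a unique residue mod 385.
    Write x = 41 + 55·t and substitute into x ≡ 2 (mod 7): 55·t ≡ 2 − 41 = -39 (mod 7).
    Reduce coefficients mod 7: 6·t ≡ 3 (mod 7).
    The inverse of 6 mod 7 is 6 (since 6·6 = 36 = 5·7 + 1), so t ≡ 6·3 = 18 ≡ 4 (mod 7).
    Then x = 41 + 55·4 = 261, valid modulo lcm(55, 7) = 385: x ≡ 261 (mod 385).
Verify: 261 mod 11 = 8 ✓, 261 mod 5 = 1 ✓, 261 mod 7 = 2 ✓.

x ≡ 261 (mod 385).


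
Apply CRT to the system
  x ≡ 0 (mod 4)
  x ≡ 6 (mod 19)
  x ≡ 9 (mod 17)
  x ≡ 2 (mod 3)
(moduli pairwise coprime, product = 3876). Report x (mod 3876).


Product of moduli M = 4 · 19 · 17 · 3 = 3876.
Merge one congruence at a time:
  Start: x ≡ 0 (mod 4).
  Combine with x ≡ 6 (mod 19); new modulus lcm = 76.
    Write x = 0 + 4·t and substitute into x ≡ 6 (mod 19): 4·t ≡ 6 − 0 = 6 (mod 19).
    The inverse of 4 mod 19 is 5 (since 4·5 = 20 = 1·19 + 1), so t ≡ 5·6 = 30 ≡ 11 (mod 19).
    Then x = 0 + 4·11 = 44, valid modulo lcm(4, 19) = 76: x ≡ 44 (mod 76).
  Combine with x ≡ 9 (mod 17); new modulus lcm = 1292.
    Write x = 44 + 76·t and substitute into x ≡ 9 (mod 17): 76·t ≡ 9 − 44 = -35 (mod 17).
    Reduce coefficients mod 17: 8·t ≡ 16 (mod 17).
    The inverse of 8 mod 17 is 15 (since 8·15 = 120 = 7·17 + 1), so t ≡ 15·16 = 240 ≡ 2 (mod 17).
    Then x = 44 + 76·2 = 196, valid modulo lcm(76, 17) = 1292: x ≡ 196 (mod 1292).
  Combine with x ≡ 2 (mod 3); new modulus lcm = 3876.
    Write x = 196 + 1292·t and substitute into x ≡ 2 (mod 3): 1292·t ≡ 2 − 196 = -194 (mod 3).
    Reduce coefficients mod 3: 2·t ≡ 1 (mod 3).
    The inverse of 2 mod 3 is 2 (since 2·2 = 4 = 1·3 + 1), so t ≡ 2·1 = 2 ≡ 2 (mod 3).
    Then x = 196 + 1292·2 = 2780, valid modulo lcm(1292, 3) = 3876: x ≡ 2780 (mod 3876).
Verify against each original: 2780 mod 4 = 0, 2780 mod 19 = 6, 2780 mod 17 = 9, 2780 mod 3 = 2.

x ≡ 2780 (mod 3876).


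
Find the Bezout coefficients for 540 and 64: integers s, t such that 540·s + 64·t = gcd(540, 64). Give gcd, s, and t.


Euclidean algorithm on (540, 64) — divide until remainder is 0:
  540 = 8 · 64 + 28
  64 = 2 · 28 + 8
  28 = 3 · 8 + 4
  8 = 2 · 4 + 0
gcd(540, 64) = 4.
Track Bezout coefficients alongside the remainders: start with r₀ = 540 = a·1 + b·0 (s = 1, t = 0) and r₁ = 64 = a·0 + b·1 (s = 0, t = 1); each new remainder r_{k+1} = r_{k-1} − q_k·r_k inherits s_{k+1} = s_{k-1} − q_k·s_k, t_{k+1} = t_{k-1} − q_k·t_k, so r_k = a·s_k + b·t_k at every step:
  q = 8: r = 28, s = 1 − 8·0 = 1, t = 0 − 8·1 = -8  (check: 540·1 + 64·(-8) = 28)
  q = 2: r = 8, s = 0 − 2·1 = -2, t = 1 − 2·(-8) = 17  (check: 540·(-2) + 64·17 = 8)
  q = 3: r = 4, s = 1 − 3·(-2) = 7, t = -8 − 3·17 = -59  (check: 540·7 + 64·(-59) = 4)
The row with r = 4 (the gcd) gives the Bezout coefficients s = 7, t = -59.
Result: 540 · (7) + 64 · (-59) = 4.

gcd(540, 64) = 4; s = 7, t = -59 (check: 540·7 + 64·(-59) = 4).


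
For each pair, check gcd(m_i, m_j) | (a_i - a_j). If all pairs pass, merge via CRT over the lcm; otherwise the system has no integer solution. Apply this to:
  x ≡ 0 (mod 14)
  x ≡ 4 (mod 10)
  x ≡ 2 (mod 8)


Moduli 14, 10, 8 are not pairwise coprime, so CRT works modulo lcm(m_i) when all pairwise compatibility conditions hold.
Pairwise compatibility: gcd(m_i, m_j) must divide a_i - a_j for every pair.
Merge one congruence at a time:
  Start: x ≡ 0 (mod 14).
  Combine with x ≡ 4 (mod 10): gcd(14, 10) = 2; 4 - 0 = 4, which IS divisible by 2, so compatible.
    Write x = 0 + 14·t and substitute into x ≡ 4 (mod 10): 14·t ≡ 4 − 0 = 4 (mod 10).
    Divide the congruence (and modulus) by g = 2: 7·t ≡ 2 (mod 5).
    Reduce coefficients mod 5: 2·t ≡ 2 (mod 5).
    The inverse of 2 mod 5 is 3 (since 2·3 = 6 = 1·5 + 1), so t ≡ 3·2 = 6 ≡ 1 (mod 5).
    Then x = 0 + 14·1 = 14, valid modulo lcm(14, 10) = 70: x ≡ 14 (mod 70).
  Combine with x ≡ 2 (mod 8): gcd(70, 8) = 2; 2 - 14 = -12, which IS divisible by 2, so compatible.
    Write x = 14 + 70·t and substitute into x ≡ 2 (mod 8): 70·t ≡ 2 − 14 = -12 (mod 8).
    Divide the congruence (and modulus) by g = 2: 35·t ≡ -6 (mod 4).
    Reduce coefficients mod 4: 3·t ≡ 2 (mod 4).
    The inverse of 3 mod 4 is 3 (since 3·3 = 9 = 2·4 + 1), so t ≡ 3·2 = 6 ≡ 2 (mod 4).
    Then x = 14 + 70·2 = 154, valid modulo lcm(70, 8) = 280: x ≡ 154 (mod 280).
Verify: 154 mod 14 = 0, 154 mod 10 = 4, 154 mod 8 = 2.

x ≡ 154 (mod 280).


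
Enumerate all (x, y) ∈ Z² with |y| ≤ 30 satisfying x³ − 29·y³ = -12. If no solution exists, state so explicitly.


The equation is x³ - 29y³ = -12. For fixed y, x³ = 29·y³ − 12, so a solution requires the RHS to be a perfect cube.
Strategy: iterate y from -30 to 30, compute RHS = 29·y³ − 12, and check whether it is a (positive or negative) perfect cube.
Check small values of y:
  y = 0: RHS = -12 is not a perfect cube.
  y = 1: RHS = 17 is not a perfect cube.
  y = -1: RHS = -41 is not a perfect cube.
  y = 2: RHS = 220 is not a perfect cube.
  y = -2: RHS = -244 is not a perfect cube.
  y = 3: RHS = 771 is not a perfect cube.
  y = -3: RHS = -795 is not a perfect cube.
Continuing the search up to |y| = 30 finds no solutions either.
No (x, y) in the scanned range satisfies the equation.

No integer solutions with |y| ≤ 30.


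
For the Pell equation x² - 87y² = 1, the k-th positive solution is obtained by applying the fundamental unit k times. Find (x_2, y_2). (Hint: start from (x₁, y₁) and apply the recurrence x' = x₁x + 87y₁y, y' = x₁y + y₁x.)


Step 1: Find the fundamental solution (x₁, y₁) of x² - 87y² = 1.
  Expand √87 as a continued fraction. a₀ = ⌊√87⌋ = 9; iterate m_{k+1} = d_k·a_k − m_k, d_{k+1} = (87 − m_{k+1}²)/d_k, a_{k+1} = ⌊(a₀ + m_{k+1})/d_{k+1}⌋ (starting m₀ = 0, d₀ = 1), with convergents p_k = a_k·p_{k-1} + p_{k-2}, q_k = a_k·q_{k-1} + q_{k-2} (p₋₁ = 1, q₋₁ = 0):
  k = 0: a₀ = 9; p₀/q₀ = 9/1; p₀² − 87·q₀² = 81 − 87 = -6.
  k = 1: m = 9, d = 6, a = ⌊(9 + 9)/6⌋ = 3; p/q = (3·9 + 1)/(3·1 + 0) = 28/3; p² − 87·q² = 784 − 783 = 1.
  The first convergent with p² − 87·q² = 1 gives the fundamental solution (x₁, y₁) = (28, 3).
Step 2: Apply the recurrence (x_{n+1}, y_{n+1}) = (x₁x_n + 87y₁y_n, x₁y_n + y₁x_n) repeatedly.
  From (x_1, y_1) = (28, 3): x_2 = 28·28 + 87·3·3 = 1567; y_2 = 28·3 + 3·28 = 168.
Step 3: Verify x_2² - 87·y_2² = 2455489 - 2455488 = 1 (should be 1). ✓

(x_1, y_1) = (28, 3); (x_2, y_2) = (1567, 168).


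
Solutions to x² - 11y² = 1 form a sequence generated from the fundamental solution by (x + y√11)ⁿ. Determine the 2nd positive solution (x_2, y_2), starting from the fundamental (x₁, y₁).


Step 1: Find the fundamental solution (x₁, y₁) of x² - 11y² = 1.
  Expand √11 as a continued fraction. a₀ = ⌊√11⌋ = 3; iterate m_{k+1} = d_k·a_k − m_k, d_{k+1} = (11 − m_{k+1}²)/d_k, a_{k+1} = ⌊(a₀ + m_{k+1})/d_{k+1}⌋ (starting m₀ = 0, d₀ = 1), with convergents p_k = a_k·p_{k-1} + p_{k-2}, q_k = a_k·q_{k-1} + q_{k-2} (p₋₁ = 1, q₋₁ = 0):
  k = 0: a₀ = 3; p₀/q₀ = 3/1; p₀² − 11·q₀² = 9 − 11 = -2.
  k = 1: m = 3, d = 2, a = ⌊(3 + 3)/2⌋ = 3; p/q = (3·3 + 1)/(3·1 + 0) = 10/3; p² − 11·q² = 100 − 99 = 1.
  The first convergent with p² − 11·q² = 1 gives the fundamental solution (x₁, y₁) = (10, 3).
Step 2: Apply the recurrence (x_{n+1}, y_{n+1}) = (x₁x_n + 11y₁y_n, x₁y_n + y₁x_n) repeatedly.
  From (x_1, y_1) = (10, 3): x_2 = 10·10 + 11·3·3 = 199; y_2 = 10·3 + 3·10 = 60.
Step 3: Verify x_2² - 11·y_2² = 39601 - 39600 = 1 (should be 1). ✓

(x_1, y_1) = (10, 3); (x_2, y_2) = (199, 60).


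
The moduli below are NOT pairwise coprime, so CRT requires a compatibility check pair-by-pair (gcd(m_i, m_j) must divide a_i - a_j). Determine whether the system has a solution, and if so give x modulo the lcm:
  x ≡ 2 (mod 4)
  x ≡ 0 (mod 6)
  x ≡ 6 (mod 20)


Moduli 4, 6, 20 are not pairwise coprime, so CRT works modulo lcm(m_i) when all pairwise compatibility conditions hold.
Pairwise compatibility: gcd(m_i, m_j) must divide a_i - a_j for every pair.
Merge one congruence at a time:
  Start: x ≡ 2 (mod 4).
  Combine with x ≡ 0 (mod 6): gcd(4, 6) = 2; 0 - 2 = -2, which IS divisible by 2, so compatible.
    Write x = 2 + 4·t and substitute into x ≡ 0 (mod 6): 4·t ≡ 0 − 2 = -2 (mod 6).
    Divide the congruence (and modulus) by g = 2: 2·t ≡ -1 (mod 3).
    Reduce coefficients mod 3: 2·t ≡ 2 (mod 3).
    The inverse of 2 mod 3 is 2 (since 2·2 = 4 = 1·3 + 1), so t ≡ 2·2 = 4 ≡ 1 (mod 3).
    Then x = 2 + 4·1 = 6, valid modulo lcm(4, 6) = 12: x ≡ 6 (mod 12).
  Combine with x ≡ 6 (mod 20): gcd(12, 20) = 4; 6 - 6 = 0, which IS divisible by 4, so compatible.
    Write x = 6 + 12·t and substitute into x ≡ 6 (mod 20): 12·t ≡ 6 − 6 = 0 (mod 20).
    Divide the congruence (and modulus) by g = 4: 3·t ≡ 0 (mod 5).
    The inverse of 3 mod 5 is 2 (since 3·2 = 6 = 1·5 + 1), so t ≡ 2·0 = 0 ≡ 0 (mod 5).
    Then x = 6 + 12·0 = 6, valid modulo lcm(12, 20) = 60: x ≡ 6 (mod 60).
Verify: 6 mod 4 = 2, 6 mod 6 = 0, 6 mod 20 = 6.

x ≡ 6 (mod 60).


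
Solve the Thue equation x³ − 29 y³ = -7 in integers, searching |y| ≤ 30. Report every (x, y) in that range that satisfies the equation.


The equation is x³ - 29y³ = -7. For fixed y, x³ = 29·y³ − 7, so a solution requires the RHS to be a perfect cube.
Strategy: iterate y from -30 to 30, compute RHS = 29·y³ − 7, and check whether it is a (positive or negative) perfect cube.
Check small values of y:
  y = 0: RHS = -7 is not a perfect cube.
  y = 1: RHS = 22 is not a perfect cube.
  y = -1: RHS = -36 is not a perfect cube.
  y = 2: RHS = 225 is not a perfect cube.
  y = -2: RHS = -239 is not a perfect cube.
  y = 3: RHS = 776 is not a perfect cube.
  y = -3: RHS = -790 is not a perfect cube.
Continuing the search up to |y| = 30 finds no solutions either.
No (x, y) in the scanned range satisfies the equation.

No integer solutions with |y| ≤ 30.


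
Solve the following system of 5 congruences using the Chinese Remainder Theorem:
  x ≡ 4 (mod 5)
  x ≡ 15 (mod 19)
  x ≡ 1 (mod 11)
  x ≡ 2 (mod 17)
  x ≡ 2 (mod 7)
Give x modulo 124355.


Product of moduli M = 5 · 19 · 11 · 17 · 7 = 124355.
Merge one congruence at a time:
  Start: x ≡ 4 (mod 5).
  Combine with x ≡ 15 (mod 19); new modulus lcm = 95.
    Write x = 4 + 5·t and substitute into x ≡ 15 (mod 19): 5·t ≡ 15 − 4 = 11 (mod 19).
    The inverse of 5 mod 19 is 4 (since 5·4 = 20 = 1·19 + 1), so t ≡ 4·11 = 44 ≡ 6 (mod 19).
    Then x = 4 + 5·6 = 34, valid modulo lcm(5, 19) = 95: x ≡ 34 (mod 95).
  Combine with x ≡ 1 (mod 11); new modulus lcm = 1045.
    Write x = 34 + 95·t and substitute into x ≡ 1 (mod 11): 95·t ≡ 1 − 34 = -33 (mod 11).
    Reduce coefficients mod 11: 7·t ≡ 0 (mod 11).
    The inverse of 7 mod 11 is 8 (since 7·8 = 56 = 5·11 + 1), so t ≡ 8·0 = 0 ≡ 0 (mod 11).
    Then x = 34 + 95·0 = 34, valid modulo lcm(95, 11) = 1045: x ≡ 34 (mod 1045).
  Combine with x ≡ 2 (mod 17); new modulus lcm = 17765.
    Write x = 34 + 1045·t and substitute into x ≡ 2 (mod 17): 1045·t ≡ 2 − 34 = -32 (mod 17).
    Reduce coefficients mod 17: 8·t ≡ 2 (mod 17).
    The inverse of 8 mod 17 is 15 (since 8·15 = 120 = 7·17 + 1), so t ≡ 15·2 = 30 ≡ 13 (mod 17).
    Then x = 34 + 1045·13 = 13619, valid modulo lcm(1045, 17) = 17765: x ≡ 13619 (mod 17765).
  Combine with x ≡ 2 (mod 7); new modulus lcm = 124355.
    Write x = 13619 + 17765·t and substitute into x ≡ 2 (mod 7): 17765·t ≡ 2 − 13619 = -13617 (mod 7).
    Reduce coefficients mod 7: 6·t ≡ 5 (mod 7).
    The inverse of 6 mod 7 is 6 (since 6·6 = 36 = 5·7 + 1), so t ≡ 6·5 = 30 ≡ 2 (mod 7).
    Then x = 13619 + 17765·2 = 49149, valid modulo lcm(17765, 7) = 124355: x ≡ 49149 (mod 124355).
Verify against each original: 49149 mod 5 = 4, 49149 mod 19 = 15, 49149 mod 11 = 1, 49149 mod 17 = 2, 49149 mod 7 = 2.

x ≡ 49149 (mod 124355).


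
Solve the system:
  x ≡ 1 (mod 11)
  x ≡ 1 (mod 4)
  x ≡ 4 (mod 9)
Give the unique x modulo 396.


Moduli 11, 4, 9 are pairwise coprime; by CRT there is a unique solution modulo M = 11 · 4 · 9 = 396.
Solve pairwise, accumulating the modulus:
  Start with x ≡ 1 (mod 11).
  Combine with x ≡ 1 (mod 4): since gcd(11, 4) = 1, we get a unique residue mod 44.
    Write x = 1 + 11·t and substitute into x ≡ 1 (mod 4): 11·t ≡ 1 − 1 = 0 (mod 4).
    Reduce coefficients mod 4: 3·t ≡ 0 (mod 4).
    The inverse of 3 mod 4 is 3 (since 3·3 = 9 = 2·4 + 1), so t ≡ 3·0 = 0 ≡ 0 (mod 4).
    Then x = 1 + 11·0 = 1, valid modulo lcm(11, 4) = 44: x ≡ 1 (mod 44).
  Combine with x ≡ 4 (mod 9): since gcd(44, 9) = 1, we get a unique residue mod 396.
    Write x = 1 + 44·t and substitute into x ≡ 4 (mod 9): 44·t ≡ 4 − 1 = 3 (mod 9).
    Reduce coefficients mod 9: 8·t ≡ 3 (mod 9).
    The inverse of 8 mod 9 is 8 (since 8·8 = 64 = 7·9 + 1), so t ≡ 8·3 = 24 ≡ 6 (mod 9).
    Then x = 1 + 44·6 = 265, valid modulo lcm(44, 9) = 396: x ≡ 265 (mod 396).
Verify: 265 mod 11 = 1 ✓, 265 mod 4 = 1 ✓, 265 mod 9 = 4 ✓.

x ≡ 265 (mod 396).
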